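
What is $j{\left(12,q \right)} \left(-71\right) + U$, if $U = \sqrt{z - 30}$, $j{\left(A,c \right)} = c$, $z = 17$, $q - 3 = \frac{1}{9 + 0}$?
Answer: $- \frac{1988}{9} + i \sqrt{13} \approx -220.89 + 3.6056 i$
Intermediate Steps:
$q = \frac{28}{9}$ ($q = 3 + \frac{1}{9 + 0} = 3 + \frac{1}{9} = \frac{28}{9} \approx 3.1111$)
$U = i \sqrt{13}$ ($U = \sqrt{17 - 30} = \sqrt{-13} = i \sqrt{13} \approx 3.6056 i$)
$j{\left(12,q \right)} \left(-71\right) + U = \frac{28}{9} \left(-71\right) + i \sqrt{13} = - \frac{1988}{9} + i \sqrt{13}$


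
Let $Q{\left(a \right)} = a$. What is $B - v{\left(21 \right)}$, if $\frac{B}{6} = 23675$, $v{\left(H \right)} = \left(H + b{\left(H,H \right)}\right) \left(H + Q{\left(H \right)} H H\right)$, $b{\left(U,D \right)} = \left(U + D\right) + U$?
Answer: $-637638$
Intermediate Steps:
$b{\left(U,D \right)} = D + 2 U$ ($b{\left(U,D \right)} = \left(D + U\right) + U = D + 2 U$)
$v{\left(H \right)} = 4 H \left(H + H^{3}\right)$ ($v{\left(H \right)} = \left(H + \left(H + 2 H\right)\right) \left(H + H H H\right) = \left(H + 3 H\right) \left(H + H^{2} H\right) = 4 H \left(H + H^{3}\right)$)
$B = 142050$ ($B = 6 \cdot 23675 = 142050$)
$B - v{\left(21 \right)} = 142050 - 4 \cdot 21^{2} \left(1 + 21^{2}\right) = 142050 - 4 \cdot 441 \left(1 + 441\right) = 142050 - 4 \cdot 441 \cdot 442 = 142050 - 779688 = -637638$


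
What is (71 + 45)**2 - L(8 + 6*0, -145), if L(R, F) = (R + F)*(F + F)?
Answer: -26274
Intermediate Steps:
L(R, F) = 2*F*(F + R) (L(R, F) = (F + R)*(2*F) = 2*F*(F + R))
(71 + 45)**2 - L(8 + 6*0, -145) = (71 + 45)**2 - 2*(-145)*(-145 + (8 + 6*0)) = 116**2 - 2*(-145)*(-145 + (8 + 0)) = 13456 - 2*(-145)*(-145 + 8) = 13456 - 2*(-145)*(-137) = 13456 - 1*39730 = 13456 - 39730 = -26274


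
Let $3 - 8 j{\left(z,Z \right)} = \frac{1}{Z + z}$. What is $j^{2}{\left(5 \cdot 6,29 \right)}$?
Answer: $\frac{484}{3481} \approx 0.13904$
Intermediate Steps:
$j{\left(z,Z \right)} = \frac{3}{8} - \frac{1}{8 \left(Z + z\right)}$
$j^{2}{\left(5 \cdot 6,29 \right)} = \left(\frac{-1 + 3 \cdot 29 + 3 \cdot 5 \cdot 6}{8 \left(29 + 5 \cdot 6\right)}\right)^{2} = \left(\frac{-1 + 87 + 3 \cdot 30}{8 \left(29 + 30\right)}\right)^{2} = \left(\frac{-1 + 87 + 90}{8 \cdot 59}\right)^{2} = \left(\frac{1}{8} \cdot \frac{1}{59} \cdot 176\right)^{2} = \left(\frac{22}{59}\right)^{2} = \frac{484}{3481}$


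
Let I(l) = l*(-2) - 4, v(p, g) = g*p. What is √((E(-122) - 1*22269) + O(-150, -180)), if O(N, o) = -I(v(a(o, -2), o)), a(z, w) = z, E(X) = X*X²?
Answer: I*√1773313 ≈ 1331.7*I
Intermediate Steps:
E(X) = X³
I(l) = -4 - 2*l (I(l) = -2*l - 4 = -4 - 2*l)
O(N, o) = 4 + 2*o² (O(N, o) = -(-4 - 2*o*o) = -(-4 - 2*o²) = 4 + 2*o²)
√((E(-122) - 1*22269) + O(-150, -180)) = √(((-122)³ - 1*22269) + (4 + 2*(-180)²)) = √((-1815848 - 22269) + (4 + 2*32400)) = √(-1838117 + (4 + 64800)) = √(-1838117 + 64804) = √(-1773313) = I*√1773313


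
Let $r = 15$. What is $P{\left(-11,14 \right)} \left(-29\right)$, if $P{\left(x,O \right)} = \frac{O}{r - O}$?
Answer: $-406$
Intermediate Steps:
$P{\left(x,O \right)} = \frac{O}{15 - O}$
$P{\left(-11,14 \right)} \left(-29\right) = \left(-1\right) 14 \frac{1}{-15 + 14} \left(-29\right) = \left(-1\right) 14 \frac{1}{-1} \left(-29\right) = \left(-1\right) 14 \left(-1\right) \left(-29\right) = 14 \left(-29\right) = -406$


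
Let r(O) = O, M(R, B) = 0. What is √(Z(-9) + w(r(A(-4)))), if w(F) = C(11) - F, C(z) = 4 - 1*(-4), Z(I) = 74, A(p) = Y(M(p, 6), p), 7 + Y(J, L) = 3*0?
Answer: √89 ≈ 9.4340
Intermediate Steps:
Y(J, L) = -7 (Y(J, L) = -7 + 3*0 = -7 + 0 = -7)
A(p) = -7
C(z) = 8 (C(z) = 4 + 4 = 8)
w(F) = 8 - F
√(Z(-9) + w(r(A(-4)))) = √(74 + (8 - 1*(-7))) = √(74 + (8 + 7)) = √(74 + 15) = √89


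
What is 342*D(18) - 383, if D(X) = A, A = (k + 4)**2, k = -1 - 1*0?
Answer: 2695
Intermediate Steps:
k = -1 (k = -1 + 0 = -1)
A = 9 (A = (-1 + 4)**2 = 3**2 = 9)
D(X) = 9
342*D(18) - 383 = 342*9 - 383 = 3078 - 383 = 2695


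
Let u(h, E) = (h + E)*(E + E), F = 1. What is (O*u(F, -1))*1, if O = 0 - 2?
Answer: 0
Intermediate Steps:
O = -2
u(h, E) = 2*E*(E + h) (u(h, E) = (E + h)*(2*E) = 2*E*(E + h))
(O*u(F, -1))*1 = -4*(-1)*(-1 + 1)*1 = -4*(-1)*0*1 = -2*0*1 = 0*1 = 0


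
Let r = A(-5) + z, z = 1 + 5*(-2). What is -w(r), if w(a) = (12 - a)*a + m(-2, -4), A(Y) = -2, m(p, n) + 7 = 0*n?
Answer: 260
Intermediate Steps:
m(p, n) = -7 (m(p, n) = -7 + 0*n = -7 + 0 = -7)
z = -9 (z = 1 - 10 = -9)
r = -11 (r = -2 - 9 = -11)
w(a) = -7 + a*(12 - a) (w(a) = (12 - a)*a - 7 = a*(12 - a) - 7 = -7 + a*(12 - a))
-w(r) = -(-7 - 1*(-11)² + 12*(-11)) = -(-7 - 1*121 - 132) = -(-7 - 121 - 132) = -1*(-260) = 260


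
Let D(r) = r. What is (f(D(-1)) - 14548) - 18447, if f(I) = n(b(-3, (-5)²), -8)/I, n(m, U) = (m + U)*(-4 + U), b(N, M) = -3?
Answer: -33127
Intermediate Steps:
n(m, U) = (-4 + U)*(U + m) (n(m, U) = (U + m)*(-4 + U) = (-4 + U)*(U + m))
f(I) = 132/I (f(I) = ((-8)² - 4*(-8) - 4*(-3) - 8*(-3))/I = (64 + 32 + 12 + 24)/I = 132/I)
(f(D(-1)) - 14548) - 18447 = (132/(-1) - 14548) - 18447 = (132*(-1) - 14548) - 18447 = (-132 - 14548) - 18447 = -14680 - 18447 = -33127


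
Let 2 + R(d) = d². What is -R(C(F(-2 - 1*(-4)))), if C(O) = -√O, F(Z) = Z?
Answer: 0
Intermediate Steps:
R(d) = -2 + d²
-R(C(F(-2 - 1*(-4)))) = -(-2 + (-√(-2 - 1*(-4)))²) = -(-2 + (-√(-2 + 4))²) = -(-2 + (-√2)²) = -(-2 + 2) = -1*0 = 0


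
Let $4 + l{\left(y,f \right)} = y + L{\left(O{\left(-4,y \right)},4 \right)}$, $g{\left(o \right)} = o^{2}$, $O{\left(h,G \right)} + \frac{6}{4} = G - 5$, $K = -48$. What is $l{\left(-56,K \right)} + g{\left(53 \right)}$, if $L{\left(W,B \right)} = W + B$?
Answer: $\frac{5381}{2} \approx 2690.5$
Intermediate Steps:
$O{\left(h,G \right)} = - \frac{13}{2} + G$ ($O{\left(h,G \right)} = - \frac{3}{2} + \left(G - 5\right) = - \frac{3}{2} + \left(-5 + G\right) = - \frac{13}{2} + G$)
$L{\left(W,B \right)} = B + W$
$l{\left(y,f \right)} = - \frac{13}{2} + 2 y$ ($l{\left(y,f \right)} = -4 + \left(y + \left(4 + \left(- \frac{13}{2} + y\right)\right)\right) = -4 + \left(y + \left(- \frac{5}{2} + y\right)\right) = -4 + \left(- \frac{5}{2} + 2 y\right) = - \frac{13}{2} + 2 y$)
$l{\left(-56,K \right)} + g{\left(53 \right)} = \left(- \frac{13}{2} + 2 \left(-56\right)\right) + 53^{2} = \left(- \frac{13}{2} - 112\right) + 2809 = - \frac{237}{2} + 2809 = \frac{5381}{2}$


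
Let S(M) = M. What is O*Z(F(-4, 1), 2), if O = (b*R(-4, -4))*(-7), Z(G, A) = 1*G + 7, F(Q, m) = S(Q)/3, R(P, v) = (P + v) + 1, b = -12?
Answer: -3332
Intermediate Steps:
R(P, v) = 1 + P + v
F(Q, m) = Q/3
Z(G, A) = 7 + G (Z(G, A) = G + 7 = 7 + G)
O = -588 (O = -12*(1 - 4 - 4)*(-7) = -12*(-7)*(-7) = 84*(-7) = -588)
O*Z(F(-4, 1), 2) = -588*(7 + (1/3)*(-4)) = -588*(7 - 4/3) = -588*17/3 = -3332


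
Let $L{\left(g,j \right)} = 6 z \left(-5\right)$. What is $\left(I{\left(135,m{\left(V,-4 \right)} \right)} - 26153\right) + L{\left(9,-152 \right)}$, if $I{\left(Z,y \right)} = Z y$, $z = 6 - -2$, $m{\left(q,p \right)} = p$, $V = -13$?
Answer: $-26933$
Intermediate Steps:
$z = 8$ ($z = 6 + 2 = 8$)
$L{\left(g,j \right)} = -240$ ($L{\left(g,j \right)} = 6 \cdot 8 \left(-5\right) = 48 \left(-5\right) = -240$)
$\left(I{\left(135,m{\left(V,-4 \right)} \right)} - 26153\right) + L{\left(9,-152 \right)} = \left(135 \left(-4\right) - 26153\right) - 240 = \left(-540 - 26153\right) - 240 = -26693 - 240 = -26933$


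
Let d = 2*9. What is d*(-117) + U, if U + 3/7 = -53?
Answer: -15116/7 ≈ -2159.4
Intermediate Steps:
d = 18
U = -374/7 (U = -3/7 - 53 = -374/7 ≈ -53.429)
d*(-117) + U = 18*(-117) - 374/7 = -2106 - 374/7 = -15116/7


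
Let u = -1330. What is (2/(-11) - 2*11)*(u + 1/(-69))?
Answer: 22392124/759 ≈ 29502.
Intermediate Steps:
(2/(-11) - 2*11)*(u + 1/(-69)) = (2/(-11) - 2*11)*(-1330 + 1/(-69)) = (2*(-1/11) - 22)*(-1330 - 1/69) = (-2/11 - 22)*(-91771/69) = -244/11*(-91771/69) = 22392124/759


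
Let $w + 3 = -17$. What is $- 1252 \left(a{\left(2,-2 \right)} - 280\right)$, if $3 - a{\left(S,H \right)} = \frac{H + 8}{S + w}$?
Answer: $\frac{1039160}{3} \approx 3.4639 \cdot 10^{5}$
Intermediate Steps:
$w = -20$ ($w = -3 - 17 = -20$)
$a{\left(S,H \right)} = 3 - \frac{8 + H}{-20 + S}$ ($a{\left(S,H \right)} = 3 - \frac{H + 8}{S - 20} = 3 - \frac{8 + H}{-20 + S}$)
$- 1252 \left(a{\left(2,-2 \right)} - 280\right) = - 1252 \left(\frac{-68 - -2 + 3 \cdot 2}{-20 + 2} - 280\right) = - 1252 \left(\frac{-68 + 2 + 6}{-18} - 280\right) = - 1252 \left(\left(- \frac{1}{18}\right) \left(-60\right) - 280\right) = - 1252 \left(\frac{10}{3} - 280\right) = \left(-1252\right) \left(- \frac{830}{3}\right) = \frac{1039160}{3}$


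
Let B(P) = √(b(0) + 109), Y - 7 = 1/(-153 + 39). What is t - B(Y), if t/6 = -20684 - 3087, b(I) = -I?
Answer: -142626 - √109 ≈ -1.4264e+5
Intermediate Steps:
t = -142626 (t = 6*(-20684 - 3087) = 6*(-23771) = -142626)
Y = 797/114 (Y = 7 + 1/(-153 + 39) = 7 + 1/(-114) = 7 - 1/114 = 797/114 ≈ 6.9912)
B(P) = √109 (B(P) = √(-1*0 + 109) = √(0 + 109) = √109)
t - B(Y) = -142626 - √109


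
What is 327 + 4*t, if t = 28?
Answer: 439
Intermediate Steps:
327 + 4*t = 327 + 4*28 = 327 + 112 = 439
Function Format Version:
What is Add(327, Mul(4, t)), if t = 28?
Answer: 439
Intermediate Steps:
Add(327, Mul(4, t)) = Add(327, Mul(4, 28)) = Add(327, 112) = 439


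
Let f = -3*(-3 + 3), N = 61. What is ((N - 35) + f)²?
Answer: 676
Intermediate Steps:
f = 0 (f = -3*0 = 0)
((N - 35) + f)² = ((61 - 35) + 0)² = (26 + 0)² = 26² = 676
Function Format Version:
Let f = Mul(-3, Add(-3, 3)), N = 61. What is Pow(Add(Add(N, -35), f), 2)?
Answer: 676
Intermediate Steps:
f = 0 (f = Mul(-3, 0) = 0)
Pow(Add(Add(N, -35), f), 2) = Pow(Add(Add(61, -35), 0), 2) = Pow(Add(26, 0), 2) = Pow(26, 2) = 676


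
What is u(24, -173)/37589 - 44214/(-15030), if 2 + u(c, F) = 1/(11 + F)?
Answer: 14957369039/5084664030 ≈ 2.9417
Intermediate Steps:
u(c, F) = -2 + 1/(11 + F)
u(24, -173)/37589 - 44214/(-15030) = ((-21 - 2*(-173))/(11 - 173))/37589 - 44214/(-15030) = ((-21 + 346)/(-162))*(1/37589) - 44214*(-1/15030) = -1/162*325*(1/37589) + 7369/2505 = -325/162*1/37589 + 7369/2505 = -325/6089418 + 7369/2505 = 14957369039/5084664030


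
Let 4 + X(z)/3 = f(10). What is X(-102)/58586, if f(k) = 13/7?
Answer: -45/410102 ≈ -0.00010973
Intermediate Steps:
f(k) = 13/7 (f(k) = 13*(1/7) = 13/7)
X(z) = -45/7 (X(z) = -12 + 3*(13/7) = -12 + 39/7 = -45/7)
X(-102)/58586 = -45/7/58586 = -45/7*1/58586 = -45/410102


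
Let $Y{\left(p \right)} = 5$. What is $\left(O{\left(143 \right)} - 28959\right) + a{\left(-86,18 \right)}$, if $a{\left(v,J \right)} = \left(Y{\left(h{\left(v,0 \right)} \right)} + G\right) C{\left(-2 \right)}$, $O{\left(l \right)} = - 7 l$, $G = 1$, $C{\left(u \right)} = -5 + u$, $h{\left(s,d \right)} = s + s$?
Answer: $-30002$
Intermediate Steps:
$h{\left(s,d \right)} = 2 s$
$a{\left(v,J \right)} = -42$ ($a{\left(v,J \right)} = \left(5 + 1\right) \left(-5 - 2\right) = 6 \left(-7\right) = -42$)
$\left(O{\left(143 \right)} - 28959\right) + a{\left(-86,18 \right)} = \left(\left(-7\right) 143 - 28959\right) - 42 = \left(-1001 - 28959\right) - 42 = -29960 - 42 = -30002$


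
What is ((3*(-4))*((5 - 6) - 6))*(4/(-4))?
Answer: -84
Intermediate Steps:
((3*(-4))*((5 - 6) - 6))*(4/(-4)) = (-12*(-1 - 6))*(4*(-¼)) = -12*(-7)*(-1) = 84*(-1) = -84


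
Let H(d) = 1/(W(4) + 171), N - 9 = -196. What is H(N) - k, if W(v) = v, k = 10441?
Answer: -1827174/175 ≈ -10441.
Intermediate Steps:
N = -187 (N = 9 - 196 = -187)
H(d) = 1/175 (H(d) = 1/(4 + 171) = 1/175)
H(N) - k = 1/175 - 1*10441 = 1/175 - 10441 = -1827174/175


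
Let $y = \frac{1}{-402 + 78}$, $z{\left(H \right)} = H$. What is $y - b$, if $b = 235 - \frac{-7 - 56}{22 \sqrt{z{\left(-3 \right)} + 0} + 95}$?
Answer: $- \frac{799668397}{3394548} + \frac{1386 i \sqrt{3}}{10477} \approx -235.57 + 0.22913 i$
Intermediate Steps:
$y = - \frac{1}{324}$ ($y = \frac{1}{-324} = - \frac{1}{324} \approx -0.0030864$)
$b = 235 + \frac{63}{95 + 22 i \sqrt{3}}$ ($b = 235 - \frac{-7 - 56}{22 \sqrt{-3 + 0} + 95} = 235 - - \frac{63}{22 \sqrt{-3} + 95} = 235 - - \frac{63}{22 i \sqrt{3} + 95} = 235 - - \frac{63}{95 + 22 i \sqrt{3}} = 235 + \frac{63}{95 + 22 i \sqrt{3}} \approx 235.57 - 0.22913 i$)
$y - b = - \frac{1}{324} - \left(\frac{2468080}{10477} - \frac{1386 i \sqrt{3}}{10477}\right) = - \frac{799668397}{3394548} + \frac{1386 i \sqrt{3}}{10477}$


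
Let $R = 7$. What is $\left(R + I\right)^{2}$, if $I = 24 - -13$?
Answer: $1936$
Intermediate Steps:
$I = 37$ ($I = 24 + 13 = 37$)
$\left(R + I\right)^{2} = \left(7 + 37\right)^{2} = 44^{2} = 1936$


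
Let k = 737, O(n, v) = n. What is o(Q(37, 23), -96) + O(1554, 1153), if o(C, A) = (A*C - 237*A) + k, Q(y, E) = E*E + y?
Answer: -29293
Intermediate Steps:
Q(y, E) = y + E**2 (Q(y, E) = E**2 + y = y + E**2)
o(C, A) = 737 - 237*A + A*C (o(C, A) = (A*C - 237*A) + 737 = (-237*A + A*C) + 737 = 737 - 237*A + A*C)
o(Q(37, 23), -96) + O(1554, 1153) = (737 - 237*(-96) - 96*(37 + 23**2)) + 1554 = (737 + 22752 - 96*(37 + 529)) + 1554 = (737 + 22752 - 96*566) + 1554 = (737 + 22752 - 54336) + 1554 = -30847 + 1554 = -29293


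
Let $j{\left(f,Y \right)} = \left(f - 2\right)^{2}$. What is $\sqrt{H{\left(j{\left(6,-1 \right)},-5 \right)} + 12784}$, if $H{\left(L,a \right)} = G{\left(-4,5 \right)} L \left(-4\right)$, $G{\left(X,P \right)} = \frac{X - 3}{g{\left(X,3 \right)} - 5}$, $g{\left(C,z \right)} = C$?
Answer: $\frac{4 \sqrt{7163}}{3} \approx 112.85$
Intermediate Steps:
$j{\left(f,Y \right)} = \left(-2 + f\right)^{2}$
$G{\left(X,P \right)} = \frac{-3 + X}{-5 + X}$ ($G{\left(X,P \right)} = \frac{X - 3}{X - 5} = \frac{-3 + X}{-5 + X}$)
$H{\left(L,a \right)} = - \frac{28 L}{9}$ ($H{\left(L,a \right)} = \frac{-3 - 4}{-5 - 4} L \left(-4\right) = \frac{1}{-9} \left(-7\right) L \left(-4\right) = \left(- \frac{1}{9}\right) \left(-7\right) L \left(-4\right) = \frac{7 L}{9} \left(-4\right) = - \frac{28 L}{9}$)
$\sqrt{H{\left(j{\left(6,-1 \right)},-5 \right)} + 12784} = \sqrt{- \frac{28 \left(-2 + 6\right)^{2}}{9} + 12784} = \sqrt{- \frac{28 \cdot 4^{2}}{9} + 12784} = \sqrt{\left(- \frac{28}{9}\right) 16 + 12784} = \sqrt{- \frac{448}{9} + 12784} = \sqrt{\frac{114608}{9}} = \frac{4 \sqrt{7163}}{3}$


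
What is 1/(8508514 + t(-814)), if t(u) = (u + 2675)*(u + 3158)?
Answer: 1/12870698 ≈ 7.7696e-8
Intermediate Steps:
t(u) = (2675 + u)*(3158 + u)
1/(8508514 + t(-814)) = 1/(8508514 + (8447650 + (-814)**2 + 5833*(-814))) = 1/(8508514 + (8447650 + 662596 - 4748062)) = 1/(8508514 + 4362184) = 1/12870698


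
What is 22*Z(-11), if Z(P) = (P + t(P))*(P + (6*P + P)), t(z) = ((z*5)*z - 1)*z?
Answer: 12884080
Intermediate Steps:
t(z) = z*(-1 + 5*z**2) (t(z) = ((5*z)*z - 1)*z = (5*z**2 - 1)*z = (-1 + 5*z**2)*z = z*(-1 + 5*z**2))
Z(P) = 40*P**4 (Z(P) = (P + (-P + 5*P**3))*(P + (6*P + P)) = (5*P**3)*(P + 7*P) = (5*P**3)*(8*P) = 40*P**4)
22*Z(-11) = 22*(40*(-11)**4) = 22*(40*14641) = 22*585640 = 12884080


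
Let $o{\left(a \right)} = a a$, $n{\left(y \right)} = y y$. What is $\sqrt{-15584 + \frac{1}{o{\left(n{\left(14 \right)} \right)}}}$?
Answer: $\frac{i \sqrt{598674943}}{196} \approx 124.84 i$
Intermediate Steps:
$n{\left(y \right)} = y^{2}$
$o{\left(a \right)} = a^{2}$
$\sqrt{-15584 + \frac{1}{o{\left(n{\left(14 \right)} \right)}}} = \sqrt{-15584 + \frac{1}{\left(14^{2}\right)^{2}}} = \sqrt{-15584 + \frac{1}{196^{2}}} = \sqrt{-15584 + \frac{1}{38416}} = \sqrt{- \frac{598674943}{38416}} = \frac{i \sqrt{598674943}}{196}$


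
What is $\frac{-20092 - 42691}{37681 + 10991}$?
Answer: $- \frac{62783}{48672} \approx -1.2899$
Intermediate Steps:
$\frac{-20092 - 42691}{37681 + 10991} = \frac{-20092 - 42691}{48672} = \left(-20092 - 42691\right) \frac{1}{48672} = \left(-62783\right) \frac{1}{48672} = - \frac{62783}{48672}$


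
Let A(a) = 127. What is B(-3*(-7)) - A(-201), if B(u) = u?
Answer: -106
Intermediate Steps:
B(-3*(-7)) - A(-201) = -3*(-7) - 1*127 = 21 - 127 = -106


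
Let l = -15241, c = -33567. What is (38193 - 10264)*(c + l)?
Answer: -1363158632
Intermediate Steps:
(38193 - 10264)*(c + l) = (38193 - 10264)*(-33567 - 15241) = 27929*(-48808) = -1363158632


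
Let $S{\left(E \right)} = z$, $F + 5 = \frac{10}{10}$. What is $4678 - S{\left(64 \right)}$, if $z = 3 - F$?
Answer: $4671$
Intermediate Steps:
$F = -4$ ($F = -5 + \frac{10}{10} = -5 + 10 \cdot \frac{1}{10} = -5 + 1 = -4$)
$z = 7$ ($z = 3 - -4 = 3 + 4 = 7$)
$S{\left(E \right)} = 7$
$4678 - S{\left(64 \right)} = 4678 - 7 = 4671$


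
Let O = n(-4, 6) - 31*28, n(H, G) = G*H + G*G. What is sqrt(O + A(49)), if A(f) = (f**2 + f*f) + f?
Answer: sqrt(3995) ≈ 63.206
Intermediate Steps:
A(f) = f + 2*f**2 (A(f) = (f**2 + f**2) + f = 2*f**2 + f = f + 2*f**2)
n(H, G) = G**2 + G*H (n(H, G) = G*H + G**2 = G**2 + G*H)
O = -856 (O = 6*(6 - 4) - 31*28 = 6*2 - 868 = 12 - 868 = -856)
sqrt(O + A(49)) = sqrt(-856 + 49*(1 + 2*49)) = sqrt(-856 + 49*(1 + 98)) = sqrt(-856 + 49*99) = sqrt(-856 + 4851) = sqrt(3995)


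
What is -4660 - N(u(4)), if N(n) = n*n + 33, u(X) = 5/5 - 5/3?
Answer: -42241/9 ≈ -4693.4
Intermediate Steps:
u(X) = -2/3 (u(X) = 5*(1/5) - 5*1/3 = 1 - 5/3 = -2/3)
N(n) = 33 + n**2 (N(n) = n**2 + 33 = 33 + n**2)
-4660 - N(u(4)) = -4660 - (33 + (-2/3)**2) = -4660 - (33 + 4/9) = -4660 - 1*301/9 = -4660 - 301/9 = -42241/9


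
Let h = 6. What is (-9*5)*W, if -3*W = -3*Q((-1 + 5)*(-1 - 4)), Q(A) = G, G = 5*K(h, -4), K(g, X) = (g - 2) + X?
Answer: 0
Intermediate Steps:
K(g, X) = -2 + X + g (K(g, X) = (-2 + g) + X = -2 + X + g)
G = 0 (G = 5*(-2 - 4 + 6) = 5*0 = 0)
Q(A) = 0
W = 0 (W = -(-1)*0 = -⅓*0 = 0)
(-9*5)*W = -9*5*0 = -45*0 = 0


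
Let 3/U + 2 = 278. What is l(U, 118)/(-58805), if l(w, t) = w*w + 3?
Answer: -25393/497725520 ≈ -5.1018e-5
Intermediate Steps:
U = 1/92 (U = 3/(-2 + 278) = 3/276 = 3*(1/276) = 1/92 ≈ 0.010870)
l(w, t) = 3 + w**2 (l(w, t) = w**2 + 3 = 3 + w**2)
l(U, 118)/(-58805) = (3 + (1/92)**2)/(-58805) = (3 + 1/8464)*(-1/58805) = (25393/8464)*(-1/58805) = -25393/497725520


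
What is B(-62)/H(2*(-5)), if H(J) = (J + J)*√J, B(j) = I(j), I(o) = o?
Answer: -31*I*√10/100 ≈ -0.98031*I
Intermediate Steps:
B(j) = j
H(J) = 2*J^(3/2) (H(J) = (2*J)*√J = 2*J^(3/2))
B(-62)/H(2*(-5)) = -62*I*√10/200 = -31*I*√10/100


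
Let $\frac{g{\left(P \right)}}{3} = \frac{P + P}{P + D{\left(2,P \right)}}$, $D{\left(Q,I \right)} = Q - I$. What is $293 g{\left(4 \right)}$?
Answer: $3516$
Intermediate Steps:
$g{\left(P \right)} = 3 P$ ($g{\left(P \right)} = 3 \frac{P + P}{P - \left(-2 + P\right)} = 3 \frac{2 P}{2} = 3 \cdot 2 P \frac{1}{2} = 3 P$)
$293 g{\left(4 \right)} = 293 \cdot 3 \cdot 4 = 293 \cdot 12 = 3516$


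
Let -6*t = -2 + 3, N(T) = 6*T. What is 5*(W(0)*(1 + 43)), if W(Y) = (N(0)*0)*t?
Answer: 0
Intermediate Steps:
t = -1/6 (t = -(-2 + 3)/6 = -1/6*1 = -1/6 ≈ -0.16667)
W(Y) = 0 (W(Y) = ((6*0)*0)*(-1/6) = (0*0)*(-1/6) = 0*(-1/6) = 0)
5*(W(0)*(1 + 43)) = 5*(0*(1 + 43)) = 5*(0*44) = 5*0 = 0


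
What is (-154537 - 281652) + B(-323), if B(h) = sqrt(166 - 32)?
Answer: -436189 + sqrt(134) ≈ -4.3618e+5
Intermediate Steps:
B(h) = sqrt(134)
(-154537 - 281652) + B(-323) = (-154537 - 281652) + sqrt(134) = -436189 + sqrt(134)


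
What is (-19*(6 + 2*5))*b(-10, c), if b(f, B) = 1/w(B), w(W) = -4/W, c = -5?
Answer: -380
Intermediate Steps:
b(f, B) = -B/4 (b(f, B) = 1/(-4/B) = -B/4)
(-19*(6 + 2*5))*b(-10, c) = (-19*(6 + 2*5))*(-¼*(-5)) = -19*(6 + 10)*(5/4) = -19*16*(5/4) = -304*5/4 = -380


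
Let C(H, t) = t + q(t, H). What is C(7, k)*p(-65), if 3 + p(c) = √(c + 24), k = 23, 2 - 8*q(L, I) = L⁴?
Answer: 838965/8 - 279655*I*√41/8 ≈ 1.0487e+5 - 2.2383e+5*I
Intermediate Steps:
q(L, I) = ¼ - L⁴/8
C(H, t) = ¼ + t - t⁴/8 (C(H, t) = t + (¼ - t⁴/8) = ¼ + t - t⁴/8)
p(c) = -3 + √(24 + c) (p(c) = -3 + √(c + 24) = -3 + √(24 + c))
C(7, k)*p(-65) = (¼ + 23 - ⅛*23⁴)*(-3 + √(24 - 65)) = (¼ + 23 - ⅛*279841)*(-3 + √(-41)) = (¼ + 23 - 279841/8)*(-3 + I*√41) = -279655*(-3 + I*√41)/8 = 838965/8 - 279655*I*√41/8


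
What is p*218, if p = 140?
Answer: 30520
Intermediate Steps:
p*218 = 140*218 = 30520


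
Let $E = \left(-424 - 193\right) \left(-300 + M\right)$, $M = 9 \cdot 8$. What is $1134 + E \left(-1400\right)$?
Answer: $-196945266$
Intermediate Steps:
$M = 72$
$E = 140676$ ($E = \left(-424 - 193\right) \left(-300 + 72\right) = \left(-617\right) \left(-228\right) = 140676$)
$1134 + E \left(-1400\right) = 1134 + 140676 \left(-1400\right) = 1134 - 196946400 = -196945266$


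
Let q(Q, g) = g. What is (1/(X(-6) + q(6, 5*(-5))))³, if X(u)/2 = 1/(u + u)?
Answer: -216/3442951 ≈ -6.2737e-5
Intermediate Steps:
X(u) = 1/u (X(u) = 2/(u + u) = 2/((2*u)) = 2*(1/(2*u)) = 1/u)
(1/(X(-6) + q(6, 5*(-5))))³ = (1/(1/(-6) + 5*(-5)))³ = (1/(-⅙ - 25))³ = (1/(-151/6))³ = (-6/151)³ = -216/3442951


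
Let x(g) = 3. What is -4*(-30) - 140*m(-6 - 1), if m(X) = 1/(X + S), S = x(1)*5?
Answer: 205/2 ≈ 102.50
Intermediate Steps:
S = 15 (S = 3*5 = 15)
m(X) = 1/(15 + X) (m(X) = 1/(X + 15) = 1/(15 + X))
-4*(-30) - 140*m(-6 - 1) = -4*(-30) - 140/(15 + (-6 - 1)) = 120 - 140/(15 - 7) = 120 - 140/8 = 120 - 140*1/8 = 120 - 35/2 = 205/2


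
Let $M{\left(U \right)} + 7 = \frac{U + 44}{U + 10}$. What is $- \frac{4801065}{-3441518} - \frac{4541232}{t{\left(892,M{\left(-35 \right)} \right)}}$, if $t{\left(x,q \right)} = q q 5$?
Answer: $- \frac{61044653559855}{3641126044} \approx -16765.0$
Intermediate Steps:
$M{\left(U \right)} = -7 + \frac{44 + U}{10 + U}$ ($M{\left(U \right)} = -7 + \frac{U + 44}{U + 10} = -7 + \frac{44 + U}{10 + U}$)
$t{\left(x,q \right)} = 5 q^{2}$ ($t{\left(x,q \right)} = q^{2} \cdot 5 = 5 q^{2}$)
$- \frac{4801065}{-3441518} - \frac{4541232}{t{\left(892,M{\left(-35 \right)} \right)}} = - \frac{4801065}{-3441518} - \frac{4541232}{5 \left(\frac{2 \left(-13 - -105\right)}{10 - 35}\right)^{2}} = \left(-4801065\right) \left(- \frac{1}{3441518}\right) - \frac{4541232}{5 \left(\frac{2 \left(-13 + 105\right)}{-25}\right)^{2}} = \frac{4801065}{3441518} - \frac{4541232}{5 \left(2 \left(- \frac{1}{25}\right) 92\right)^{2}} = \frac{4801065}{3441518} - \frac{4541232}{5 \left(- \frac{184}{25}\right)^{2}} = \frac{4801065}{3441518} - \frac{4541232}{5 \cdot \frac{33856}{625}} = \frac{4801065}{3441518} - \frac{4541232}{\frac{33856}{125}} = \frac{4801065}{3441518} - \frac{35478375}{2116} = - \frac{61044653559855}{3641126044}$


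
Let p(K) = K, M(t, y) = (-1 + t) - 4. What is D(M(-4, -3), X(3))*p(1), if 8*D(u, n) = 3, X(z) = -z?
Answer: 3/8 ≈ 0.37500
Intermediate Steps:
M(t, y) = -5 + t
D(u, n) = 3/8 (D(u, n) = (⅛)*3 = 3/8)
D(M(-4, -3), X(3))*p(1) = (3/8)*1 = 3/8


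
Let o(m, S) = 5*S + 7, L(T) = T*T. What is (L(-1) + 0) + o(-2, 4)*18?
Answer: 487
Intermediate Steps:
L(T) = T²
o(m, S) = 7 + 5*S
(L(-1) + 0) + o(-2, 4)*18 = ((-1)² + 0) + (7 + 5*4)*18 = (1 + 0) + (7 + 20)*18 = 1 + 27*18 = 1 + 486 = 487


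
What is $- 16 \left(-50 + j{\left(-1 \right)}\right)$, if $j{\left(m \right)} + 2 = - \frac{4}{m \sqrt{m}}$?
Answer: $832 + 64 i \approx 832.0 + 64.0 i$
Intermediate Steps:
$j{\left(m \right)} = -2 - \frac{4}{m^{\frac{3}{2}}}$ ($j{\left(m \right)} = -2 - \frac{4}{m \sqrt{m}} = -2 - \frac{4}{m^{\frac{3}{2}}}$)
$- 16 \left(-50 + j{\left(-1 \right)}\right) = - 16 \left(-50 - \left(2 + \frac{4}{\left(-1\right) i}\right)\right) = - 16 \left(-50 - \left(2 + 4 i\right)\right) = - 16 \left(-52 - 4 i\right) = 832 + 64 i$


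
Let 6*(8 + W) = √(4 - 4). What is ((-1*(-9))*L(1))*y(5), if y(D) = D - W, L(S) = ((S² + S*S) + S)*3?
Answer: 1053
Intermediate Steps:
W = -8 (W = -8 + √(4 - 4)/6 = -8 + √0/6 = -8 + (⅙)*0 = -8 + 0 = -8)
L(S) = 3*S + 6*S² (L(S) = ((S² + S²) + S)*3 = (2*S² + S)*3 = (S + 2*S²)*3 = 3*S + 6*S²)
y(D) = 8 + D (y(D) = D - 1*(-8) = D + 8 = 8 + D)
((-1*(-9))*L(1))*y(5) = ((-1*(-9))*(3*1*(1 + 2*1)))*(8 + 5) = (9*(3*1*(1 + 2)))*13 = (9*(3*1*3))*13 = (9*9)*13 = 81*13 = 1053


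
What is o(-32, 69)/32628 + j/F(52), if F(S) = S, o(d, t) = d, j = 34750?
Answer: 141727667/212082 ≈ 668.27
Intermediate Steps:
o(-32, 69)/32628 + j/F(52) = -32/32628 + 34750/52 = -32*1/32628 + 34750*(1/52) = -8/8157 + 17375/26 = 141727667/212082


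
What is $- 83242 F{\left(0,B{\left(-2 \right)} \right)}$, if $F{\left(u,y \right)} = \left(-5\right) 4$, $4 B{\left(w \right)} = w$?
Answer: $1664840$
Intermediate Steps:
$B{\left(w \right)} = \frac{w}{4}$
$F{\left(u,y \right)} = -20$
$- 83242 F{\left(0,B{\left(-2 \right)} \right)} = \left(-83242\right) \left(-20\right) = 1664840$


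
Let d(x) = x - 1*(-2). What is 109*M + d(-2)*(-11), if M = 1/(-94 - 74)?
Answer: -109/168 ≈ -0.64881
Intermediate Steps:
d(x) = 2 + x (d(x) = x + 2 = 2 + x)
M = -1/168 (M = 1/(-168) = -1/168 ≈ -0.0059524)
109*M + d(-2)*(-11) = 109*(-1/168) + (2 - 2)*(-11) = -109/168 + 0*(-11) = -109/168 + 0 = -109/168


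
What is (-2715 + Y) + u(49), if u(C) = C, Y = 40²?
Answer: -1066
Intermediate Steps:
Y = 1600
(-2715 + Y) + u(49) = (-2715 + 1600) + 49 = -1115 + 49 = -1066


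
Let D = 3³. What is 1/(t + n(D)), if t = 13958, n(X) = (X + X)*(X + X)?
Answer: 1/16874 ≈ 5.9263e-5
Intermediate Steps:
D = 27
n(X) = 4*X² (n(X) = (2*X)*(2*X) = 4*X²)
1/(t + n(D)) = 1/(13958 + 4*27²) = 1/(13958 + 4*729) = 1/(13958 + 2916) = 1/16874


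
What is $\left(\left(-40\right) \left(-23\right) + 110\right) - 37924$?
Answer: $-36894$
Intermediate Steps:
$\left(\left(-40\right) \left(-23\right) + 110\right) - 37924 = \left(920 + 110\right) - 37924 = 1030 - 37924 = -36894$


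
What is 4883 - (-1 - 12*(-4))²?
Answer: 2674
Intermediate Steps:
4883 - (-1 - 12*(-4))² = 4883 - (-1 + 48)² = 4883 - 1*47² = 4883 - 1*2209 = 4883 - 2209 = 2674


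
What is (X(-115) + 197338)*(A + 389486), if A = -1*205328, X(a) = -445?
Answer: 36259421094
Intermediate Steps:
A = -205328
(X(-115) + 197338)*(A + 389486) = (-445 + 197338)*(-205328 + 389486) = 196893*184158 = 36259421094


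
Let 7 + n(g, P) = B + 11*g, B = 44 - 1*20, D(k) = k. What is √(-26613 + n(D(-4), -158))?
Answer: 12*I*√185 ≈ 163.22*I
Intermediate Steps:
B = 24 (B = 44 - 20 = 24)
n(g, P) = 17 + 11*g (n(g, P) = -7 + (24 + 11*g) = 17 + 11*g)
√(-26613 + n(D(-4), -158)) = √(-26613 + (17 + 11*(-4))) = √(-26613 + (17 - 44)) = √(-26613 - 27) = √(-26640) = 12*I*√185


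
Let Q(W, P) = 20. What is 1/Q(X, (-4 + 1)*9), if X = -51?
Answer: 1/20 ≈ 0.050000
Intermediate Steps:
1/Q(X, (-4 + 1)*9) = 1/20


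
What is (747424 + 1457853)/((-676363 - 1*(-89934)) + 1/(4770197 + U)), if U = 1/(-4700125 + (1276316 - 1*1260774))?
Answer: -49279966167439329450/13104567489523968067 ≈ -3.7605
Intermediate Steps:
U = -1/4684583 (U = 1/(-4700125 + (1276316 - 1260774)) = 1/(-4700125 + 15542) = 1/(-4684583) = -1/4684583 ≈ -2.1347e-7)
(747424 + 1457853)/((-676363 - 1*(-89934)) + 1/(4770197 + U)) = (747424 + 1457853)/((-676363 - 1*(-89934)) + 1/(4770197 - 1/4684583)) = 2205277/((-676363 + 89934) + 1/(22346383772850/4684583)) = 2205277/(-586429 + 4684583/22346383772850) = 2205277/(-13104567489523968067/22346383772850) = 2205277*(-22346383772850/13104567489523968067) = -49279966167439329450/13104567489523968067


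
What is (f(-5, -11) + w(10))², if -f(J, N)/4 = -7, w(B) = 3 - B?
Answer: 441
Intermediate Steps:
f(J, N) = 28 (f(J, N) = -4*(-7) = 28)
(f(-5, -11) + w(10))² = (28 + (3 - 1*10))² = (28 + (3 - 10))² = (28 - 7)² = 21² = 441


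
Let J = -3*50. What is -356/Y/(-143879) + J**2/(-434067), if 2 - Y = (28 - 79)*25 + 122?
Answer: -1246300328216/24044453468805 ≈ -0.051833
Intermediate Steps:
J = -150
Y = 1155 (Y = 2 - ((28 - 79)*25 + 122) = 2 - (-51*25 + 122) = 2 - (-1275 + 122) = 2 - 1*(-1153) = 2 + 1153 = 1155)
-356/Y/(-143879) + J**2/(-434067) = -356/1155/(-143879) + (-150)**2/(-434067) = -356*1/1155*(-1/143879) + 22500*(-1/434067) = -356/1155*(-1/143879) - 7500/144689 = 356/166180245 - 7500/144689 = -1246300328216/24044453468805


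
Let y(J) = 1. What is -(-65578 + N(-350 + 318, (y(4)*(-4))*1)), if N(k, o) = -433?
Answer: 66011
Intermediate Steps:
-(-65578 + N(-350 + 318, (y(4)*(-4))*1)) = -(-65578 - 433) = -1*(-66011) = 66011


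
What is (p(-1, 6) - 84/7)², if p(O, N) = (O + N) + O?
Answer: 64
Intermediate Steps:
p(O, N) = N + 2*O (p(O, N) = (N + O) + O = N + 2*O)
(p(-1, 6) - 84/7)² = ((6 + 2*(-1)) - 84/7)² = ((6 - 2) - 84/7)² = (4 - 21*4/7)² = (4 - 12)² = (-8)² = 64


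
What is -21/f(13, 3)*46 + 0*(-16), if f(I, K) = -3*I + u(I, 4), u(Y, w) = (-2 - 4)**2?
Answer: 322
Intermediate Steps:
u(Y, w) = 36 (u(Y, w) = (-6)**2 = 36)
f(I, K) = 36 - 3*I (f(I, K) = -3*I + 36 = 36 - 3*I)
-21/f(13, 3)*46 + 0*(-16) = -21/(36 - 3*13)*46 + 0*(-16) = -21/(36 - 39)*46 + 0 = -21/(-3)*46 + 0 = -21*(-1/3)*46 + 0 = 7*46 + 0 = 322 + 0 = 322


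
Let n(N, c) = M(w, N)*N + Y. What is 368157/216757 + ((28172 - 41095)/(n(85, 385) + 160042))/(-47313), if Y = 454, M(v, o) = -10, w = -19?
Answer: 2780814555012797/1637237410484886 ≈ 1.6985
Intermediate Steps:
n(N, c) = 454 - 10*N (n(N, c) = -10*N + 454 = 454 - 10*N)
368157/216757 + ((28172 - 41095)/(n(85, 385) + 160042))/(-47313) = 368157/216757 + ((28172 - 41095)/((454 - 10*85) + 160042))/(-47313) = 368157*(1/216757) - 12923/((454 - 850) + 160042)*(-1/47313) = 368157/216757 - 12923/(-396 + 160042)*(-1/47313) = 368157/216757 - 12923/159646*(-1/47313) = 368157/216757 + 12923/7553331198 = 2780814555012797/1637237410484886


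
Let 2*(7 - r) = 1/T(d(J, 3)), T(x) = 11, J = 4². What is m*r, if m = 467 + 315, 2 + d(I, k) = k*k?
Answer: 59823/11 ≈ 5438.5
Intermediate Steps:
J = 16
d(I, k) = -2 + k² (d(I, k) = -2 + k*k = -2 + k²)
m = 782
r = 153/22 (r = 7 - ½/11 = 7 - ½*1/11 = 7 - 1/22 = 153/22 ≈ 6.9545)
m*r = 782*(153/22) = 59823/11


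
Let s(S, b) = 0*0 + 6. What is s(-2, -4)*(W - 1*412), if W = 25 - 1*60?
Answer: -2682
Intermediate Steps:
W = -35 (W = 25 - 60 = -35)
s(S, b) = 6 (s(S, b) = 0 + 6 = 6)
s(-2, -4)*(W - 1*412) = 6*(-35 - 1*412) = 6*(-35 - 412) = 6*(-447) = -2682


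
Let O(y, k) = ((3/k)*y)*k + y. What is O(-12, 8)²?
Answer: 2304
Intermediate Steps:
O(y, k) = 4*y (O(y, k) = (3*y/k)*k + y = 3*y + y = 4*y)
O(-12, 8)² = (4*(-12))² = (-48)² = 2304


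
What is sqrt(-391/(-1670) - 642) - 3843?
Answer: -3843 + I*sqrt(1789820830)/1670 ≈ -3843.0 + 25.333*I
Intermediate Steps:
sqrt(-391/(-1670) - 642) - 3843 = sqrt(-391*(-1/1670) - 642) - 3843 = sqrt(391/1670 - 642) - 3843 = sqrt(-1071749/1670) - 3843 = I*sqrt(1789820830)/1670 - 3843 = -3843 + I*sqrt(1789820830)/1670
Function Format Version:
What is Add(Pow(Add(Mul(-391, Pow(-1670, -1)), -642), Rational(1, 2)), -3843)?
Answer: Add(-3843, Mul(Rational(1, 1670), I, Pow(1789820830, Rational(1, 2)))) ≈ Add(-3843.0, Mul(25.333, I))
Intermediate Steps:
Add(Pow(Add(Mul(-391, Pow(-1670, -1)), -642), Rational(1, 2)), -3843) = Add(Pow(Add(Mul(-391, Rational(-1, 1670)), -642), Rational(1, 2)), -3843) = Add(Pow(Add(Rational(391, 1670), -642), Rational(1, 2)), -3843) = Add(Pow(Rational(-1071749, 1670), Rational(1, 2)), -3843) = Add(Mul(Rational(1, 1670), I, Pow(1789820830, Rational(1, 2))), -3843) = Add(-3843, Mul(Rational(1, 1670), I, Pow(1789820830, Rational(1, 2))))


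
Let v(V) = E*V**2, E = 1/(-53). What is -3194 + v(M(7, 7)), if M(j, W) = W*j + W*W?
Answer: -178886/53 ≈ -3375.2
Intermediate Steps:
E = -1/53 ≈ -0.018868
M(j, W) = W**2 + W*j (M(j, W) = W*j + W**2 = W**2 + W*j)
v(V) = -V**2/53
-3194 + v(M(7, 7)) = -3194 - 49*(7 + 7)**2/53 = -3194 - (7*14)**2/53 = -3194 - 1/53*98**2 = -3194 - 1/53*9604 = -3194 - 9604/53 = -178886/53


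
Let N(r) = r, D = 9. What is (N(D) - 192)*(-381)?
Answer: 69723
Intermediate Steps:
(N(D) - 192)*(-381) = (9 - 192)*(-381) = -183*(-381) = 69723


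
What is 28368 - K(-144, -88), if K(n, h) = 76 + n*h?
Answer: 15620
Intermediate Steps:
K(n, h) = 76 + h*n
28368 - K(-144, -88) = 28368 - (76 - 88*(-144)) = 28368 - (76 + 12672) = 28368 - 1*12748 = 28368 - 12748 = 15620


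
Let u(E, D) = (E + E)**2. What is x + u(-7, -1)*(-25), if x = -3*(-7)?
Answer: -4879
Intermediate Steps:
x = 21
u(E, D) = 4*E**2 (u(E, D) = (2*E)**2 = 4*E**2)
x + u(-7, -1)*(-25) = 21 + (4*(-7)**2)*(-25) = 21 + (4*49)*(-25) = 21 + 196*(-25) = 21 - 4900 = -4879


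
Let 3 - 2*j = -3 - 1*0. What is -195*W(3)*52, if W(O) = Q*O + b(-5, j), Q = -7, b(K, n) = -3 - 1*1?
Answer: 253500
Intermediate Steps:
j = 3 (j = 3/2 - (-3 - 1*0)/2 = 3/2 - (-3 + 0)/2 = 3/2 - ½*(-3) = 3/2 + 3/2 = 3)
b(K, n) = -4 (b(K, n) = -3 - 1 = -4)
W(O) = -4 - 7*O (W(O) = -7*O - 4 = -4 - 7*O)
-195*W(3)*52 = -195*(-4 - 7*3)*52 = -195*(-4 - 21)*52 = -195*(-25)*52 = 4875*52 = 253500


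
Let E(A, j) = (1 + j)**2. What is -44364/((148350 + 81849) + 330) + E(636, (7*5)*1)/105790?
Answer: -732416996/4064610485 ≈ -0.18019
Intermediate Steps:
-44364/((148350 + 81849) + 330) + E(636, (7*5)*1)/105790 = -44364/((148350 + 81849) + 330) + (1 + (7*5)*1)**2/105790 = -44364/(230199 + 330) + (1 + 35*1)**2*(1/105790) = -44364/230529 + (1 + 35)**2*(1/105790) = -44364*1/230529 + 36**2*(1/105790) = -14788/76843 + 1296*(1/105790) = -14788/76843 + 648/52895 = -732416996/4064610485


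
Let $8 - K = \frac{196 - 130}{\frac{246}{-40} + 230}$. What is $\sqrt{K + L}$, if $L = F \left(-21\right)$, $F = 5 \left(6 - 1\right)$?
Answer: $\frac{i \sqrt{85689373}}{407} \approx 22.744 i$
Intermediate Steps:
$F = 25$ ($F = 5 \cdot 5 = 25$)
$K = \frac{3136}{407}$ ($K = 8 - \frac{196 - 130}{\frac{246}{-40} + 230} = 8 - \frac{66}{246 \left(- \frac{1}{40}\right) + 230} = 8 - \frac{66}{- \frac{123}{20} + 230} = 8 - \frac{66}{\frac{4477}{20}} = 8 - 66 \cdot \frac{20}{4477} = 8 - \frac{120}{407} = \frac{3136}{407} \approx 7.7052$)
$L = -525$ ($L = 25 \left(-21\right) = -525$)
$\sqrt{K + L} = \sqrt{\frac{3136}{407} - 525} = \sqrt{- \frac{210539}{407}} = \frac{i \sqrt{85689373}}{407}$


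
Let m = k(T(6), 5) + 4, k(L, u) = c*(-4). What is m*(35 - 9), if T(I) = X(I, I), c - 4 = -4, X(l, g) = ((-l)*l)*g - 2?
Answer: 104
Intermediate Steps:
X(l, g) = -2 - g*l² (X(l, g) = (-l²)*g - 2 = -g*l² - 2 = -2 - g*l²)
c = 0 (c = 4 - 4 = 0)
T(I) = -2 - I³ (T(I) = -2 - I*I² = -2 - I³)
k(L, u) = 0 (k(L, u) = 0*(-4) = 0)
m = 4 (m = 0 + 4 = 4)
m*(35 - 9) = 4*(35 - 9) = 4*26 = 104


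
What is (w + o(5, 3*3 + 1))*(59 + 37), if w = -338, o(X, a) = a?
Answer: -31488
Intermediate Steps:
(w + o(5, 3*3 + 1))*(59 + 37) = (-338 + (3*3 + 1))*(59 + 37) = (-338 + (9 + 1))*96 = (-338 + 10)*96 = -328*96 = -31488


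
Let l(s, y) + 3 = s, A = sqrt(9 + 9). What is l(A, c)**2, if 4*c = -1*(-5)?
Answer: 27 - 18*sqrt(2) ≈ 1.5442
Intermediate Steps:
A = 3*sqrt(2) (A = sqrt(18) = 3*sqrt(2) ≈ 4.2426)
c = 5/4 (c = (-1*(-5))/4 = (1/4)*5 = 5/4 ≈ 1.2500)
l(s, y) = -3 + s
l(A, c)**2 = (-3 + 3*sqrt(2))**2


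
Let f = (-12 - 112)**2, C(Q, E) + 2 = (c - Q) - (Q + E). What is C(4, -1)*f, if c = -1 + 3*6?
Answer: 123008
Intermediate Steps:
c = 17 (c = -1 + 18 = 17)
C(Q, E) = 15 - E - 2*Q (C(Q, E) = -2 + ((17 - Q) - (Q + E)) = -2 + ((17 - Q) - (E + Q)) = -2 + ((17 - Q) + (-E - Q)) = -2 + (17 - E - 2*Q) = 15 - E - 2*Q)
f = 15376 (f = (-124)**2 = 15376)
C(4, -1)*f = (15 - 1*(-1) - 2*4)*15376 = (15 + 1 - 8)*15376 = 8*15376 = 123008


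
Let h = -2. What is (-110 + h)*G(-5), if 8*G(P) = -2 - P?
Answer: -42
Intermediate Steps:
G(P) = -¼ - P/8 (G(P) = (-2 - P)/8 = -¼ - P/8)
(-110 + h)*G(-5) = (-110 - 2)*(-¼ - ⅛*(-5)) = -112*(-¼ + 5/8) = -112*3/8 = -42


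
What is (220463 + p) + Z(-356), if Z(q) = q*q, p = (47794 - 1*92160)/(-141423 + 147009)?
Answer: 138529232/399 ≈ 3.4719e+5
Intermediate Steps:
p = -3169/399 (p = (47794 - 92160)/5586 = -44366*1/5586 = -3169/399 ≈ -7.9424)
Z(q) = q²
(220463 + p) + Z(-356) = (220463 - 3169/399) + (-356)² = 87961568/399 + 126736 = 138529232/399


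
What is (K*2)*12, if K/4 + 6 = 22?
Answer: 1536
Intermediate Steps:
K = 64 (K = -24 + 4*22 = -24 + 88 = 64)
(K*2)*12 = (64*2)*12 = 128*12 = 1536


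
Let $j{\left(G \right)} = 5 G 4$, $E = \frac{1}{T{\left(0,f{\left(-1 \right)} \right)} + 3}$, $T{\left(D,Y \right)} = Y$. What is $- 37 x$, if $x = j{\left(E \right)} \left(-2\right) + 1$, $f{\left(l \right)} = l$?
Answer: $703$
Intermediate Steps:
$E = \frac{1}{2}$ ($E = \frac{1}{-1 + 3} = \frac{1}{2} \approx 0.5$)
$j{\left(G \right)} = 20 G$
$x = -19$ ($x = 20 \cdot \frac{1}{2} \left(-2\right) + 1 = 10 \left(-2\right) + 1 = -20 + 1 = -19$)
$- 37 x = \left(-37\right) \left(-19\right) = 703$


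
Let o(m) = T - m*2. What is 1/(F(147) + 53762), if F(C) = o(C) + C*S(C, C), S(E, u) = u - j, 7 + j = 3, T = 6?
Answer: 1/75671 ≈ 1.3215e-5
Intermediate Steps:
j = -4 (j = -7 + 3 = -4)
S(E, u) = 4 + u (S(E, u) = u - 1*(-4) = u + 4 = 4 + u)
o(m) = 6 - 2*m (o(m) = 6 - m*2 = 6 - 2*m)
F(C) = 6 - 2*C + C*(4 + C) (F(C) = (6 - 2*C) + C*(4 + C) = 6 - 2*C + C*(4 + C))
1/(F(147) + 53762) = 1/((6 + 147² + 2*147) + 53762) = 1/((6 + 21609 + 294) + 53762) = 1/(21909 + 53762) = 1/75671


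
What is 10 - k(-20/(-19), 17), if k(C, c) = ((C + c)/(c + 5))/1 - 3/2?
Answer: 2232/209 ≈ 10.679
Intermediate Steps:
k(C, c) = -3/2 + (C + c)/(5 + c) (k(C, c) = ((C + c)/(5 + c))*1 - 3*½ = ((C + c)/(5 + c))*1 - 3/2 = (C + c)/(5 + c) - 3/2 = -3/2 + (C + c)/(5 + c))
10 - k(-20/(-19), 17) = 10 - (-15 - 1*17 + 2*(-20/(-19)))/(2*(5 + 17)) = 10 - (-15 - 17 + 2*(-20*(-1/19)))/(2*22) = 10 - (-15 - 17 + 2*(20/19))/(2*22) = 10 - (-15 - 17 + 40/19)/(2*22) = 10 - (-568)/(2*22*19) = 10 - 1*(-142/209) = 10 + 142/209 = 2232/209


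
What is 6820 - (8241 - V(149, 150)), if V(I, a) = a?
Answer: -1271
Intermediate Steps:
6820 - (8241 - V(149, 150)) = 6820 - (8241 - 1*150) = 6820 - (8241 - 150) = 6820 - 1*8091 = 6820 - 8091 = -1271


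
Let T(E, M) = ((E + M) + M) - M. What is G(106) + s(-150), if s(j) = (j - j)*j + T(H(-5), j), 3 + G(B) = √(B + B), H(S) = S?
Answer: -158 + 2*√53 ≈ -143.44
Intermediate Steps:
T(E, M) = E + M (T(E, M) = (E + 2*M) - M = E + M)
G(B) = -3 + √2*√B (G(B) = -3 + √(B + B) = -3 + √(2*B) = -3 + √2*√B)
s(j) = -5 + j (s(j) = (j - j)*j + (-5 + j) = 0*j + (-5 + j) = 0 + (-5 + j) = -5 + j)
G(106) + s(-150) = (-3 + √2*√106) + (-5 - 150) = (-3 + 2*√53) - 155 = -158 + 2*√53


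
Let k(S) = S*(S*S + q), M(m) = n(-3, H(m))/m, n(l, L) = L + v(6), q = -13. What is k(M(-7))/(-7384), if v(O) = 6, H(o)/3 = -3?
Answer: 471/633178 ≈ 0.00074387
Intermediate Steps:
H(o) = -9 (H(o) = 3*(-3) = -9)
n(l, L) = 6 + L (n(l, L) = L + 6 = 6 + L)
M(m) = -3/m (M(m) = (6 - 9)/m = -3/m)
k(S) = S*(-13 + S**2) (k(S) = S*(S*S - 13) = S*(S**2 - 13) = S*(-13 + S**2))
k(M(-7))/(-7384) = ((-3/(-7))*(-13 + (-3/(-7))**2))/(-7384) = ((-3*(-1/7))*(-13 + (-3*(-1/7))**2))*(-1/7384) = (3*(-13 + (3/7)**2)/7)*(-1/7384) = (3*(-13 + 9/49)/7)*(-1/7384) = ((3/7)*(-628/49))*(-1/7384) = -1884/343*(-1/7384) = 471/633178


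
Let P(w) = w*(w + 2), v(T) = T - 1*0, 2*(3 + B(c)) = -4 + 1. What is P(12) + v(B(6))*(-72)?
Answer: 492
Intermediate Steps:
B(c) = -9/2 (B(c) = -3 + (-4 + 1)/2 = -3 + (½)*(-3) = -3 - 3/2 = -9/2)
v(T) = T (v(T) = T + 0 = T)
P(w) = w*(2 + w)
P(12) + v(B(6))*(-72) = 12*(2 + 12) - 9/2*(-72) = 12*14 + 324 = 168 + 324 = 492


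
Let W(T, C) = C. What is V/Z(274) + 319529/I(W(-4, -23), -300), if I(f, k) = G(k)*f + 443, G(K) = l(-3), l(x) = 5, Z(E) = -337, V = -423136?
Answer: 246469881/110536 ≈ 2229.8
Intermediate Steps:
G(K) = 5
I(f, k) = 443 + 5*f (I(f, k) = 5*f + 443 = 443 + 5*f)
V/Z(274) + 319529/I(W(-4, -23), -300) = -423136/(-337) + 319529/(443 + 5*(-23)) = -423136*(-1/337) + 319529/(443 - 115) = 423136/337 + 319529/328 = 246469881/110536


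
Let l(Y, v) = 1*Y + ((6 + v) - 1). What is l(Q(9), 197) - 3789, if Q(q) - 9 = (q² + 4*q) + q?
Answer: -3452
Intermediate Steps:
Q(q) = 9 + q² + 5*q (Q(q) = 9 + ((q² + 4*q) + q) = 9 + (q² + 5*q) = 9 + q² + 5*q)
l(Y, v) = 5 + Y + v (l(Y, v) = Y + (5 + v) = 5 + Y + v)
l(Q(9), 197) - 3789 = (5 + (9 + 9² + 5*9) + 197) - 3789 = (5 + (9 + 81 + 45) + 197) - 3789 = (5 + 135 + 197) - 3789 = 337 - 3789 = -3452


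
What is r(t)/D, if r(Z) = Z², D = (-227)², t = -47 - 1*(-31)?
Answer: 256/51529 ≈ 0.0049681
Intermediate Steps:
t = -16 (t = -47 + 31 = -16)
D = 51529
r(t)/D = (-16)²/51529 = 256*(1/51529) = 256/51529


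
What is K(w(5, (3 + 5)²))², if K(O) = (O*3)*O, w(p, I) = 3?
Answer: 729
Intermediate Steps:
K(O) = 3*O² (K(O) = (3*O)*O = 3*O²)
K(w(5, (3 + 5)²))² = (3*3²)² = (3*9)² = 27² = 729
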